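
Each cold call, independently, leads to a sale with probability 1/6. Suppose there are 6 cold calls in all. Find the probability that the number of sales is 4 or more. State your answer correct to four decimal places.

0.0087

X ~ Binomial(6, 0.166667); P(X ≥ 4) = Σ C(6,k) p^k (1−p)^(6−k) over k:
  k=4: C(6,4)·0.166667^4·0.833333^2 = 0.008038
  k=5: C(6,5)·0.166667^5·0.833333^1 = 0.000643
  k=6: C(6,6)·0.166667^6·0.833333^0 = 0.000021
Total = 0.008702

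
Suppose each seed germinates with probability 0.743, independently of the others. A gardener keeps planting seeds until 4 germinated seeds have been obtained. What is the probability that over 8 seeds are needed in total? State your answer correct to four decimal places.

0.0307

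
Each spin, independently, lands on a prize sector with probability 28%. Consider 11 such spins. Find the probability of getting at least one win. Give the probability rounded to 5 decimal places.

P(at least one) = 1 − P(none) = 1 − (1 − 0.28)^11
= 1 − 0.0269561 = 0.9730439

0.97304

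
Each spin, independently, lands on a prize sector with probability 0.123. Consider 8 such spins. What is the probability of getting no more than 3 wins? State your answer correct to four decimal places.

0.9894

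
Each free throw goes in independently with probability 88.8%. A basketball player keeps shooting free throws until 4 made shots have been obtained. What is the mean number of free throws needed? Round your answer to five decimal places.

Y = total free throws until the fourth success; negative binomial with r=4, p=0.888.
E[Y] = r / p = 4 / 0.888 = 4.5045045

4.50450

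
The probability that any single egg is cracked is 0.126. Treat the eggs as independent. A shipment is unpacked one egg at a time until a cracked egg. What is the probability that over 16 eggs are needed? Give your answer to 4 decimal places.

0.1159

Y = number of eggs to the first success; geometric, p = 0.126.
P(Y > 16) = P(first 16 all fail) = (1−p)^16 = 0.115927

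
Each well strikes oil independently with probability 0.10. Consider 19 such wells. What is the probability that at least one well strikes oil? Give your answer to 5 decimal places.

0.86491

P(at least one) = 1 − P(none) = 1 − (1 − 0.10)^19
= 1 − 0.1350852 = 0.8649148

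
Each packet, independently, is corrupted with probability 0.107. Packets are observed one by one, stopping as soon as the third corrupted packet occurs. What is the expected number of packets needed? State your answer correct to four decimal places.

Y = total packets until the third success; negative binomial with r=3, p=0.107.
E[Y] = r / p = 3 / 0.107 = 28.037383

28.0374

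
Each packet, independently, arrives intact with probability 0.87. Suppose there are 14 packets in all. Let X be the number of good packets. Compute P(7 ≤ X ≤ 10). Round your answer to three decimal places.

X ~ Binomial(14, 0.87); P(7 ≤ X ≤ 10) = Σ C(14,k) p^k (1−p)^(14−k) over k:
  k=7: C(14,7)·0.87^7·0.13^7 = 0.00081
  k=8: C(14,8)·0.87^8·0.13^6 = 0.00476
  k=9: C(14,9)·0.87^9·0.13^5 = 0.02123
  k=10: C(14,10)·0.87^10·0.13^4 = 0.07102
Total = 0.09782

0.098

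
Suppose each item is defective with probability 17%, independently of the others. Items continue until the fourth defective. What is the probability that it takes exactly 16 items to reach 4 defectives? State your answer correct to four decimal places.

Y = trial on which the fourth success occurs; negative binomial, r=4, p=0.17.
P(Y=16) = C(15,3) · p^4 · (1−p)^12
= 455 · 0.00083521 · 0.10689 = 0.040620

0.0406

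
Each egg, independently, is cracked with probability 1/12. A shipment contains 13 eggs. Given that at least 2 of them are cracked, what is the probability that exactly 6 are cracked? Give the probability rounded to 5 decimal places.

0.00106

X ~ Binomial(13, 0.083333). Want P(X=6 | X≥2) = P(X=6) / P(X≥2).
P(X=6) = C(13,6)·0.083333^6·0.916667^7 = 0.0003125
P(X≥2) = 1 − 0.3226627 − 0.3813286 = 0.2960087
Ratio = 0.0003125 / 0.2960087 = 0.0010559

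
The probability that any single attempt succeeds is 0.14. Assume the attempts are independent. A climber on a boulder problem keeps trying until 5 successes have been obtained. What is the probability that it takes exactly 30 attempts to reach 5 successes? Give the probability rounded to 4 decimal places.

0.0294

Y = trial on which the fifth success occurs; negative binomial, r=5, p=0.14.
P(Y=30) = C(29,4) · p^5 · (1−p)^25
= 23751 · 5.3782e-05 · 0.023039 = 0.029430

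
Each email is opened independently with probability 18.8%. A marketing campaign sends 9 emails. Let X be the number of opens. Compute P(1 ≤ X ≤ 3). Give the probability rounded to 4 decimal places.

0.7759

X ~ Binomial(9, 0.188); P(1 ≤ X ≤ 3) = Σ C(9,k) p^k (1−p)^(9−k) over k:
  k=1: C(9,1)·0.188^1·0.812^8 = 0.319778
  k=2: C(9,2)·0.188^2·0.812^7 = 0.296149
  k=3: C(9,3)·0.188^3·0.812^6 = 0.159989
Total = 0.775916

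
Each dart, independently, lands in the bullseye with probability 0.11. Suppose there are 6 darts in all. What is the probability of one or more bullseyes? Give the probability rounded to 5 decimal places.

P(at least one) = 1 − P(none) = 1 − (1 − 0.11)^6
= 1 − 0.4969813 = 0.5030187

0.50302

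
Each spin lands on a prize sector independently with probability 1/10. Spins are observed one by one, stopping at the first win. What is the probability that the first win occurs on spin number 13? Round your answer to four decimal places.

0.0282

Geometric (trials to first success), p = 0.10.
P(Y = 13) = (1−p)^12 · p = 0.28243 · 0.10 = 0.028243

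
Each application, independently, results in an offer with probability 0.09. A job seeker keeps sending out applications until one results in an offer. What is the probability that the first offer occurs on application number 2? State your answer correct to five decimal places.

0.08190

Geometric (trials to first success), p = 0.09.
P(Y = 2) = (1−p)^1 · p = 0.91 · 0.09 = 0.0819000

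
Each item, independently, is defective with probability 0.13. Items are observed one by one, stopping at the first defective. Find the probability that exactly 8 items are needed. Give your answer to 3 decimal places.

0.049

Geometric (trials to first success), p = 0.13.
P(Y = 8) = (1−p)^7 · p = 0.37725 · 0.13 = 0.04904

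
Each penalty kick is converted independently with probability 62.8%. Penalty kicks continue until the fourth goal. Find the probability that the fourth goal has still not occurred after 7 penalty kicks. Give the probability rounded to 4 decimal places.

0.2376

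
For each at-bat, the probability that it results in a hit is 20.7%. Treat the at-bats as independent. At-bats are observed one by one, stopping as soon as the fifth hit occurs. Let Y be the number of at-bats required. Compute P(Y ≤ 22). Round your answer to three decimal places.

0.490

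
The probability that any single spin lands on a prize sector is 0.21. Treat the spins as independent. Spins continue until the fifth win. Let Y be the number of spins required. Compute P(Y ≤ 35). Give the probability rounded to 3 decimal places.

0.886

Finishing within 35 spins ⇔ at least 5 successes in the first 35. With X ~ Binomial(35, 0.21), P(Y ≤ 35) = 1 − P(X ≤ 4).
  k=0: C(35,0)·0.21^0·0.79^35 = 0.00026
  k=1: C(35,1)·0.21^1·0.79^34 = 0.00243
  k=2: C(35,2)·0.21^2·0.79^33 = 0.01098
  k=3: C(35,3)·0.21^3·0.79^32 = 0.03211
  k=4: C(35,4)·0.21^4·0.79^31 = 0.06828
1 − 0.11407 = 0.88593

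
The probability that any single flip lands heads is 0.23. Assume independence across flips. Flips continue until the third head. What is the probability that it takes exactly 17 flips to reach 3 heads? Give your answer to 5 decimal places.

0.03760

Y = trial on which the third success occurs; negative binomial, r=3, p=0.23.
P(Y=17) = C(16,2) · p^3 · (1−p)^14
= 120 · 0.012167 · 0.025756 = 0.0376041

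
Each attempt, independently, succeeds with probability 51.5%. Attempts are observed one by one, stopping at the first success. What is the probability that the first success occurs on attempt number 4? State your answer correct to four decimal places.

0.0588

Geometric (trials to first success), p = 0.515.
P(Y = 4) = (1−p)^3 · p = 0.11408 · 0.515 = 0.058753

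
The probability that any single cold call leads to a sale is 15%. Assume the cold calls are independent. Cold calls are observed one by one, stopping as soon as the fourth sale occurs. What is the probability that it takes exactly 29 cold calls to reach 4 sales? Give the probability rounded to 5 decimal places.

0.02852

Y = trial on which the fourth success occurs; negative binomial, r=4, p=0.15.
P(Y=29) = C(28,3) · p^4 · (1−p)^25
= 3276 · 0.00050625 · 0.017198 = 0.0285221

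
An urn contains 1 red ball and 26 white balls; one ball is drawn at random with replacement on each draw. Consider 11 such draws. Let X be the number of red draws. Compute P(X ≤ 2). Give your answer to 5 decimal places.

X ~ Binomial(11, 0.037037); P(X ≤ 2) = Σ C(11,k) p^k (1−p)^(11−k) over k:
  k=0: C(11,0)·0.037037^0·0.962963^11 = 0.6602455
  k=1: C(11,1)·0.037037^1·0.962963^10 = 0.2793346
  k=2: C(11,2)·0.037037^2·0.962963^9 = 0.0537182
Total = 0.9932983

0.99330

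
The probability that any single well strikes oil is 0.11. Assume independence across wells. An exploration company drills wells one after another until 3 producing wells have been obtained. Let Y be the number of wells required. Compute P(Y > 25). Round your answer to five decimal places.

0.47087

Needing more than 25 wells ⇔ fewer than 3 successes in the first 25. With X ~ Binomial(25, 0.11), P(Y > 25) = P(X ≤ 2).
  k=0: C(25,0)·0.11^0·0.89^25 = 0.0542938
  k=1: C(25,1)·0.11^1·0.89^24 = 0.1677617
  k=2: C(25,2)·0.11^2·0.89^23 = 0.2488151
P(X ≤ 2) = 0.4708706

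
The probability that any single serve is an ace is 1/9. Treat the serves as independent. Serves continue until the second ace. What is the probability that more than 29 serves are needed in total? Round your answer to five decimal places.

Needing more than 29 serves ⇔ fewer than 2 successes in the first 29. With X ~ Binomial(29, 0.111111), P(Y > 29) = P(X ≤ 1).
  k=0: C(29,0)·0.111111^0·0.888889^29 = 0.0328531
  k=1: C(29,1)·0.111111^1·0.888889^28 = 0.1190926
P(X ≤ 1) = 0.1519458

0.15195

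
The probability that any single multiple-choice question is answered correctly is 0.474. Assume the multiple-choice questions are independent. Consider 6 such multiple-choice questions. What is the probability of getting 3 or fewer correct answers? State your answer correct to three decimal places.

X ~ Binomial(6, 0.474); P(X ≤ 3) = Σ C(6,k) p^k (1−p)^(6−k) over k:
  k=0: C(6,0)·0.474^0·0.526^6 = 0.02118
  k=1: C(6,1)·0.474^1·0.526^5 = 0.11451
  k=2: C(6,2)·0.474^2·0.526^4 = 0.25798
  k=3: C(6,3)·0.474^3·0.526^3 = 0.30997
Total = 0.70365

0.704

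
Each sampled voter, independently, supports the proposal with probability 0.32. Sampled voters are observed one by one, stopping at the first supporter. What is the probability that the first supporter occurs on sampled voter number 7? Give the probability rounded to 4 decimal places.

0.0316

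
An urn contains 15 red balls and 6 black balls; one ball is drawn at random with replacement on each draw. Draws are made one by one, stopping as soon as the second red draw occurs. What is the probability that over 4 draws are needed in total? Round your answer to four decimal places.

Needing more than 4 draws ⇔ fewer than 2 successes in the first 4. With X ~ Binomial(4, 0.714286), P(Y > 4) = P(X ≤ 1).
  k=0: C(4,0)·0.714286^0·0.285714^4 = 0.006664
  k=1: C(4,1)·0.714286^1·0.285714^3 = 0.066639
P(X ≤ 1) = 0.073303

0.0733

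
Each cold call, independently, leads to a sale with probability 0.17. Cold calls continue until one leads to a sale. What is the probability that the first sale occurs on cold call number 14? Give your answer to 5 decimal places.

0.01508

Geometric (trials to first success), p = 0.17.
P(Y = 14) = (1−p)^13 · p = 0.088719 · 0.17 = 0.0150822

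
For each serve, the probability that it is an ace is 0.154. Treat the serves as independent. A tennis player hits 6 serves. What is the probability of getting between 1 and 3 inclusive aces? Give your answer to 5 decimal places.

0.62688

X ~ Binomial(6, 0.154); P(1 ≤ X ≤ 3) = Σ C(6,k) p^k (1−p)^(6−k) over k:
  k=1: C(6,1)·0.154^1·0.846^5 = 0.4004274
  k=2: C(6,2)·0.154^2·0.846^4 = 0.1822276
  k=3: C(6,3)·0.154^3·0.846^3 = 0.0442286
Total = 0.6268836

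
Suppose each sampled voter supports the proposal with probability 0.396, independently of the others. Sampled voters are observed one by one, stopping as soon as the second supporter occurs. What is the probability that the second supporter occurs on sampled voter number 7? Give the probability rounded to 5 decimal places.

Y = trial on which the second success occurs; negative binomial, r=2, p=0.396.
P(Y=7) = C(6,1) · p^2 · (1−p)^5
= 6 · 0.15682 · 0.080387 = 0.0756356

0.07564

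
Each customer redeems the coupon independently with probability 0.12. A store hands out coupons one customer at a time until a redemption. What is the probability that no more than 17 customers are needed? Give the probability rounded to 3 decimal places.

Y = number of customers to the first success; geometric, p = 0.12.
P(Y ≤ 17) = 1 − (1−p)^17 = 1 − 0.11382 = 0.88618

0.886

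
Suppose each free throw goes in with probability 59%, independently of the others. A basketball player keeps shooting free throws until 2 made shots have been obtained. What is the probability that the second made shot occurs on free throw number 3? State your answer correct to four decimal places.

0.2854

Y = trial on which the second success occurs; negative binomial, r=2, p=0.59.
P(Y=3) = C(2,1) · p^2 · (1−p)^1
= 2 · 0.3481 · 0.41 = 0.285442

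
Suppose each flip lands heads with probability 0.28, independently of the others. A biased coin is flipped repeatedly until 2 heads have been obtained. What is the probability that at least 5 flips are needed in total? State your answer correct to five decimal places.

Needing more than 4 flips ⇔ fewer than 2 successes in the first 4. With X ~ Binomial(4, 0.28), P(Y > 4) = P(X ≤ 1).
  k=0: C(4,0)·0.28^0·0.72^4 = 0.2687386
  k=1: C(4,1)·0.28^1·0.72^3 = 0.4180378
P(X ≤ 1) = 0.6867763

0.68678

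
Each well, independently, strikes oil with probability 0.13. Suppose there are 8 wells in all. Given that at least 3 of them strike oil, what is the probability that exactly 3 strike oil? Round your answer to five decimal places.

X ~ Binomial(8, 0.13). Want P(X=3 | X≥3) = P(X=3) / P(X≥3).
P(X=3) = C(8,3)·0.13^3·0.87^5 = 0.0613217
P(X≥3) = 1 − 0.3282117 − 0.3923450 − 0.2051919 = 0.0742514
Ratio = 0.0613217 / 0.0742514 = 0.8258660

0.82587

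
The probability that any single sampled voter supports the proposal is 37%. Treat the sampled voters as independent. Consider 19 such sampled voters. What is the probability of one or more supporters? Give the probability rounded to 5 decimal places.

P(at least one) = 1 − P(none) = 1 − (1 − 0.37)^19
= 1 − 0.0001540 = 0.9998460

0.99985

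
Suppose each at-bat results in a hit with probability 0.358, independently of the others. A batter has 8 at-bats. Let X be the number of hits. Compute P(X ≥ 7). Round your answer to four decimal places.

0.0041

X ~ Binomial(8, 0.358); P(X ≥ 7) = Σ C(8,k) p^k (1−p)^(8−k) over k:
  k=7: C(8,7)·0.358^7·0.642^1 = 0.003871
  k=8: C(8,8)·0.358^8·0.642^0 = 0.000270
Total = 0.004141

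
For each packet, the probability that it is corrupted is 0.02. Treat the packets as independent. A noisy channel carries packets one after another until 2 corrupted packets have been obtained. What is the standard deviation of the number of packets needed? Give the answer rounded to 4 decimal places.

70.0000

Y = total packets until the second success; negative binomial with r=2, p=0.02.
SD(Y) = √[r(1−p)/p²] = √(4900.000000) = 70.000000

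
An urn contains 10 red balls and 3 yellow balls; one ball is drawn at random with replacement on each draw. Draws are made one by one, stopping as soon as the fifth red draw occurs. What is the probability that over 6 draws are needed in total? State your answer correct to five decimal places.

Needing more than 6 draws ⇔ fewer than 5 successes in the first 6. With X ~ Binomial(6, 0.769231), P(Y > 6) = P(X ≤ 4).
  k=0: C(6,0)·0.769231^0·0.230769^6 = 0.0001510
  k=1: C(6,1)·0.769231^1·0.230769^5 = 0.0030206
  k=2: C(6,2)·0.769231^2·0.230769^4 = 0.0251719
  k=3: C(6,3)·0.769231^3·0.230769^3 = 0.1118752
  k=4: C(6,4)·0.769231^4·0.230769^2 = 0.2796879
P(X ≤ 4) = 0.4199066

0.41991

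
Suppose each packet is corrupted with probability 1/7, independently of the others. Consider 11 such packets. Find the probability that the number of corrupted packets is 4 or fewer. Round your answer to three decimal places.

0.987

X ~ Binomial(11, 0.142857); P(X ≤ 4) = Σ C(11,k) p^k (1−p)^(11−k) over k:
  k=0: C(11,0)·0.142857^0·0.857143^11 = 0.18348
  k=1: C(11,1)·0.142857^1·0.857143^10 = 0.33638
  k=2: C(11,2)·0.142857^2·0.857143^9 = 0.28031
  k=3: C(11,3)·0.142857^3·0.857143^8 = 0.14016
  k=4: C(11,4)·0.142857^4·0.857143^7 = 0.04672
Total = 0.98705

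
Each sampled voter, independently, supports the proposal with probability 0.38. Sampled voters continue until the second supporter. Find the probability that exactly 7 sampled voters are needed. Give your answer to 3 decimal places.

Y = trial on which the second success occurs; negative binomial, r=2, p=0.38.
P(Y=7) = C(6,1) · p^2 · (1−p)^5
= 6 · 0.1444 · 0.091613 = 0.07937

0.079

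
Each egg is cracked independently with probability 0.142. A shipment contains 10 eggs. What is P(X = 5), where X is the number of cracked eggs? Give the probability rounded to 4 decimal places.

0.0068

X ~ Binomial(n=10, p=0.142).
P(X=5) = C(10,5) · p^5 · (1−p)^5
= 252 · 5.7735e-05 · 0.46498 = 0.006765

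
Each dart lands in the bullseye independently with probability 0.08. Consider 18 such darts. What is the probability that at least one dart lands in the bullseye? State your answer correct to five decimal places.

P(at least one) = 1 − P(none) = 1 − (1 − 0.08)^18
= 1 − 0.2229364 = 0.7770636

0.77706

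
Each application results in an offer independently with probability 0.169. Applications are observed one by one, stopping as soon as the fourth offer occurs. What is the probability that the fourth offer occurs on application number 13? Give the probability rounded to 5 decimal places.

0.03391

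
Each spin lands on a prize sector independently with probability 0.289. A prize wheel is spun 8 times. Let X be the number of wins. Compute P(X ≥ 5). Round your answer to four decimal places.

0.0498

X ~ Binomial(8, 0.289); P(X ≥ 5) = Σ C(8,k) p^k (1−p)^(8−k) over k:
  k=5: C(8,5)·0.289^5·0.711^3 = 0.040578
  k=6: C(8,6)·0.289^6·0.711^2 = 0.008247
  k=7: C(8,7)·0.289^7·0.711^1 = 0.000958
  k=8: C(8,8)·0.289^8·0.711^0 = 0.000049
Total = 0.049831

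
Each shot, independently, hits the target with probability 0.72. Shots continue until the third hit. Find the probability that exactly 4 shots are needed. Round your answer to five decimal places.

0.31353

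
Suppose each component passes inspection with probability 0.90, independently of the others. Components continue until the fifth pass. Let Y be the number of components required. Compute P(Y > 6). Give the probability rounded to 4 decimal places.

Needing more than 6 components ⇔ fewer than 5 successes in the first 6. With X ~ Binomial(6, 0.90), P(Y > 6) = P(X ≤ 4).
  k=0: C(6,0)·0.90^0·0.10^6 = 0.000001
  k=1: C(6,1)·0.90^1·0.10^5 = 0.000054
  k=2: C(6,2)·0.90^2·0.10^4 = 0.001215
  k=3: C(6,3)·0.90^3·0.10^3 = 0.014580
  k=4: C(6,4)·0.90^4·0.10^2 = 0.098415
P(X ≤ 4) = 0.114265

0.1143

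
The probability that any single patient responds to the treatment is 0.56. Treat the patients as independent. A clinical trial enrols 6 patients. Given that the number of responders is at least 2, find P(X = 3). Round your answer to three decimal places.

X ~ Binomial(6, 0.56). Want P(X=3 | X≥2) = P(X=3) / P(X≥2).
P(X=3) = C(6,3)·0.56^3·0.44^3 = 0.29919
P(X≥2) = 1 − 0.00726 − 0.05541 = 0.93733
Ratio = 0.29919 / 0.93733 = 0.31920

0.319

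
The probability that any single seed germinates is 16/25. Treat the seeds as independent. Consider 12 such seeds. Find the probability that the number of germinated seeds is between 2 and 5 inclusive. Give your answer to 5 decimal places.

0.09692

X ~ Binomial(12, 0.64); P(2 ≤ X ≤ 5) = Σ C(12,k) p^k (1−p)^(12−k) over k:
  k=2: C(12,2)·0.64^2·0.36^10 = 0.0009884
  k=3: C(12,3)·0.64^3·0.36^9 = 0.0058571
  k=4: C(12,4)·0.64^4·0.36^8 = 0.0234285
  k=5: C(12,5)·0.64^5·0.36^7 = 0.0666412
Total = 0.0969152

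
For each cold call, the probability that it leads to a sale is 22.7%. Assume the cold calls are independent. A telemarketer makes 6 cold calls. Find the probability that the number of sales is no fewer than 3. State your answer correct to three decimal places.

0.135

X ~ Binomial(6, 0.227); P(X ≥ 3) = Σ C(6,k) p^k (1−p)^(6−k) over k:
  k=3: C(6,3)·0.227^3·0.773^3 = 0.10806
  k=4: C(6,4)·0.227^4·0.773^2 = 0.02380
  k=5: C(6,5)·0.227^5·0.773^1 = 0.00280
  k=6: C(6,6)·0.227^6·0.773^0 = 0.00014
Total = 0.13479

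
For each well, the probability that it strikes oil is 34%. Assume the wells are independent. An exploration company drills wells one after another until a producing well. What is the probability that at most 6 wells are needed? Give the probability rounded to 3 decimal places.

Y = number of wells to the first success; geometric, p = 0.34.
P(Y ≤ 6) = 1 − (1−p)^6 = 1 − 0.08265 = 0.91735

0.917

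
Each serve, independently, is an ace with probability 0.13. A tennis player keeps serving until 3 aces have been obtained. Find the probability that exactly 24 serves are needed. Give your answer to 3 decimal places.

0.030

Y = trial on which the third success occurs; negative binomial, r=3, p=0.13.
P(Y=24) = C(23,2) · p^3 · (1−p)^21
= 253 · 0.002197 · 0.053691 = 0.02984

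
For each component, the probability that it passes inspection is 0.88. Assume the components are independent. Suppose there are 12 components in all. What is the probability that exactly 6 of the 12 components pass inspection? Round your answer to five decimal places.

0.00128

X ~ Binomial(n=12, p=0.88).
P(X=6) = C(12,6) · p^6 · (1−p)^6
= 924 · 0.4644 · 2.986e-06 = 0.0012813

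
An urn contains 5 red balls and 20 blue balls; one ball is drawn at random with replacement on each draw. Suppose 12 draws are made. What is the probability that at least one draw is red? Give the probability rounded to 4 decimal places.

P(at least one) = 1 − P(none) = 1 − (1 − 0.20)^12
= 1 − 0.068719 = 0.931281

0.9313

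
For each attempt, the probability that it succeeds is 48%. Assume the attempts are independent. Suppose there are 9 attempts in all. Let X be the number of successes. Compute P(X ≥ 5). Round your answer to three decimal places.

0.451

X ~ Binomial(9, 0.48); P(X ≥ 5) = Σ C(9,k) p^k (1−p)^(9−k) over k:
  k=5: C(9,5)·0.48^5·0.52^4 = 0.23474
  k=6: C(9,6)·0.48^6·0.52^3 = 0.14446
  k=7: C(9,7)·0.48^7·0.52^2 = 0.05715
  k=8: C(9,8)·0.48^8·0.52^1 = 0.01319
  k=9: C(9,9)·0.48^9·0.52^0 = 0.00135
Total = 0.45089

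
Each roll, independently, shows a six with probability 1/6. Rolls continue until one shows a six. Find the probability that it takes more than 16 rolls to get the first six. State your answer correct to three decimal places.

Y = number of rolls to the first success; geometric, p = 0.166667.
P(Y > 16) = P(first 16 all fail) = (1−p)^16 = 0.05409

0.054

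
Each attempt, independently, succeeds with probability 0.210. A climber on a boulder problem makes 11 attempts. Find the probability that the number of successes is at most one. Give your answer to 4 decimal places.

0.2935

X ~ Binomial(11, 0.21); P(X ≤ 1) = Σ C(11,k) p^k (1−p)^(11−k) over k:
  k=0: C(11,0)·0.21^0·0.79^11 = 0.074799
  k=1: C(11,1)·0.21^1·0.79^10 = 0.218717
Total = 0.293517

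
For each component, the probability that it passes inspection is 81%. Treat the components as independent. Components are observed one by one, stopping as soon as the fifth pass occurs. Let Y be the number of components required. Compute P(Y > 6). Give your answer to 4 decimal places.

0.3201

Needing more than 6 components ⇔ fewer than 5 successes in the first 6. With X ~ Binomial(6, 0.81), P(Y > 6) = P(X ≤ 4).
  k=0: C(6,0)·0.81^0·0.19^6 = 0.000047
  k=1: C(6,1)·0.81^1·0.19^5 = 0.001203
  k=2: C(6,2)·0.81^2·0.19^4 = 0.012826
  k=3: C(6,3)·0.81^3·0.19^3 = 0.072903
  k=4: C(6,4)·0.81^4·0.19^2 = 0.233098
P(X ≤ 4) = 0.320077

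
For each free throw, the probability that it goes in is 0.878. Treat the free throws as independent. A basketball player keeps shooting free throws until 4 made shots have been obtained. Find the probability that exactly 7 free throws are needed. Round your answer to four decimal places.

0.0216

Y = trial on which the fourth success occurs; negative binomial, r=4, p=0.878.
P(Y=7) = C(6,3) · p^4 · (1−p)^3
= 20 · 0.59426 · 0.0018158 = 0.021582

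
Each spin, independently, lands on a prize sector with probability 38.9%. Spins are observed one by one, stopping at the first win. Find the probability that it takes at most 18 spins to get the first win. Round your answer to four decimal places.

Y = number of spins to the first success; geometric, p = 0.389.
P(Y ≤ 18) = 1 − (1−p)^18 = 1 − 0.000141 = 0.999859

0.9999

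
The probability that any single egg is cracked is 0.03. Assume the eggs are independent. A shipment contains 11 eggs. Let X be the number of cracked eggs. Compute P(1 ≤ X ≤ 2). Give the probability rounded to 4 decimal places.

0.2810

X ~ Binomial(11, 0.03); P(1 ≤ X ≤ 2) = Σ C(11,k) p^k (1−p)^(11−k) over k:
  k=1: C(11,1)·0.03^1·0.97^10 = 0.243350
  k=2: C(11,2)·0.03^2·0.97^9 = 0.037631
Total = 0.280981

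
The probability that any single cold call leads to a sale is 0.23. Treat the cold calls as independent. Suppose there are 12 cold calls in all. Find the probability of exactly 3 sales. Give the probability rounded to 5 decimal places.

0.25470

X ~ Binomial(n=12, p=0.23).
P(X=3) = C(12,3) · p^3 · (1−p)^9
= 220 · 0.012167 · 0.095152 = 0.2546963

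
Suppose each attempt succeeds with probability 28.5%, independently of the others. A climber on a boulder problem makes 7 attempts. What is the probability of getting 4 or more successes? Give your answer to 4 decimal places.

0.1074

X ~ Binomial(7, 0.285); P(X ≥ 4) = Σ C(7,k) p^k (1−p)^(7−k) over k:
  k=4: C(7,4)·0.285^4·0.715^3 = 0.084405
  k=5: C(7,5)·0.285^5·0.715^2 = 0.020186
  k=6: C(7,6)·0.285^6·0.715^1 = 0.002682
  k=7: C(7,7)·0.285^7·0.715^0 = 0.000153
Total = 0.107426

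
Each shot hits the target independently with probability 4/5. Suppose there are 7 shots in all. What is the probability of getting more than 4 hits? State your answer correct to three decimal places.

0.852

X ~ Binomial(7, 0.80); P(X ≥ 5) = Σ C(7,k) p^k (1−p)^(7−k) over k:
  k=5: C(7,5)·0.80^5·0.20^2 = 0.27525
  k=6: C(7,6)·0.80^6·0.20^1 = 0.36700
  k=7: C(7,7)·0.80^7·0.20^0 = 0.20972
Total = 0.85197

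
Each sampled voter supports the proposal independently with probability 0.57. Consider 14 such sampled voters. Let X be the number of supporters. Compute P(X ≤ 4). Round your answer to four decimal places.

0.0304

X ~ Binomial(14, 0.57); P(X ≤ 4) = Σ C(14,k) p^k (1−p)^(14−k) over k:
  k=0: C(14,0)·0.57^0·0.43^14 = 0.000007
  k=1: C(14,1)·0.57^1·0.43^13 = 0.000137
  k=2: C(14,2)·0.57^2·0.43^12 = 0.001181
  k=3: C(14,3)·0.57^3·0.43^11 = 0.006264
  k=4: C(14,4)·0.57^4·0.43^10 = 0.022836
Total = 0.030426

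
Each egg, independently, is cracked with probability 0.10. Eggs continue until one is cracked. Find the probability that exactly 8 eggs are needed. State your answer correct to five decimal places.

Geometric (trials to first success), p = 0.10.
P(Y = 8) = (1−p)^7 · p = 0.4783 · 0.10 = 0.0478297

0.04783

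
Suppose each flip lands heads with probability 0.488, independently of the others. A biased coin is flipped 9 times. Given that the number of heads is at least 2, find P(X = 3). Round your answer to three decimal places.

0.180

X ~ Binomial(9, 0.488). Want P(X=3 | X≥2) = P(X=3) / P(X≥2).
P(X=3) = C(9,3)·0.488^3·0.512^6 = 0.17586
P(X≥2) = 1 − 0.00242 − 0.02074 = 0.97684
Ratio = 0.17586 / 0.97684 = 0.18003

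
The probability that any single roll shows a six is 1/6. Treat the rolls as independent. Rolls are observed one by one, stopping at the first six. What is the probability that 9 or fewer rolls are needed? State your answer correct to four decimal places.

Y = number of rolls to the first success; geometric, p = 0.166667.
P(Y ≤ 9) = 1 − (1−p)^9 = 1 − 0.193807 = 0.806193

0.8062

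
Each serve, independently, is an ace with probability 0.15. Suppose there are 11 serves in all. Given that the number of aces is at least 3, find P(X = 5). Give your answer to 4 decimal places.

0.0598

X ~ Binomial(11, 0.15). Want P(X=5 | X≥3) = P(X=5) / P(X≥3).
P(X=5) = C(11,5)·0.15^5·0.85^6 = 0.013232
P(X≥3) = 1 − 0.167343 − 0.324843 − 0.286626 = 0.221188
Ratio = 0.013232 / 0.221188 = 0.059821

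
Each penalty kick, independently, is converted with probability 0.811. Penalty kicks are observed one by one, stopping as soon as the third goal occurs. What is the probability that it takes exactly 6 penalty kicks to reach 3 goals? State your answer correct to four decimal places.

0.0360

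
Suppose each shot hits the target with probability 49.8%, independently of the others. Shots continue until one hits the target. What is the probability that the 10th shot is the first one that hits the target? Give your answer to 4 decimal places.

0.0010

Geometric (trials to first success), p = 0.498.
P(Y = 10) = (1−p)^9 · p = 0.0020246 · 0.498 = 0.001008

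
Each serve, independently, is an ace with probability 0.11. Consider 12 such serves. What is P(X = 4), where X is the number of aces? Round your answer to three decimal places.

X ~ Binomial(n=12, p=0.11).
P(X=4) = C(12,4) · p^4 · (1−p)^8
= 495 · 0.00014641 · 0.39366 = 0.02853

0.029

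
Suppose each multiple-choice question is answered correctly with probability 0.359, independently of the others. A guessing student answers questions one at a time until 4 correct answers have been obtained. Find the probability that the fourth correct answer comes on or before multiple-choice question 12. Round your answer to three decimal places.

Finishing within 12 multiple-choice questions ⇔ at least 4 successes in the first 12. With X ~ Binomial(12, 0.359), P(Y ≤ 12) = 1 − P(X ≤ 3).
  k=0: C(12,0)·0.359^0·0.641^12 = 0.00481
  k=1: C(12,1)·0.359^1·0.641^11 = 0.03234
  k=2: C(12,2)·0.359^2·0.641^10 = 0.09961
  k=3: C(12,3)·0.359^3·0.641^9 = 0.18596
1 − 0.32273 = 0.67727

0.677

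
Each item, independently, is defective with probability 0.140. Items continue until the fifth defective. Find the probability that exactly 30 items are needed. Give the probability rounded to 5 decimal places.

0.02943

Y = trial on which the fifth success occurs; negative binomial, r=5, p=0.14.
P(Y=30) = C(29,4) · p^5 · (1−p)^25
= 23751 · 5.3782e-05 · 0.023039 = 0.0294295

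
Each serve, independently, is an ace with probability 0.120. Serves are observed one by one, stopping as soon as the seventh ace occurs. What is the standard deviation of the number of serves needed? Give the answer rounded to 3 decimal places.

Y = total serves until the seventh success; negative binomial with r=7, p=0.12.
SD(Y) = √[r(1−p)/p²] = √(427.77778) = 20.68279

20.683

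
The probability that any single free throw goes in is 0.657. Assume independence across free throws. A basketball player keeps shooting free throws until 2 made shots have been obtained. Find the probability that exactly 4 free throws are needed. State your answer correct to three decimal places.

Y = trial on which the second success occurs; negative binomial, r=2, p=0.657.
P(Y=4) = C(3,1) · p^2 · (1−p)^2
= 3 · 0.43165 · 0.11765 = 0.15235

0.152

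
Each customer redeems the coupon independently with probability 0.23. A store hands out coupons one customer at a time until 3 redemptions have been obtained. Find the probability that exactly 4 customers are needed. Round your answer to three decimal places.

0.028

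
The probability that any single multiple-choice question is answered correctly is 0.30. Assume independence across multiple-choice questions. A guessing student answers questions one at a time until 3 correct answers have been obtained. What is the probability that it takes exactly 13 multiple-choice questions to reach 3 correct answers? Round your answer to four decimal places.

0.0503

Y = trial on which the third success occurs; negative binomial, r=3, p=0.30.
P(Y=13) = C(12,2) · p^3 · (1−p)^10
= 66 · 0.027 · 0.028248 = 0.050337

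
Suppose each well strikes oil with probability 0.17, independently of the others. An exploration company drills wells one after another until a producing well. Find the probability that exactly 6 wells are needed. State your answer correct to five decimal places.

0.06696

Geometric (trials to first success), p = 0.17.
P(Y = 6) = (1−p)^5 · p = 0.3939 · 0.17 = 0.0669637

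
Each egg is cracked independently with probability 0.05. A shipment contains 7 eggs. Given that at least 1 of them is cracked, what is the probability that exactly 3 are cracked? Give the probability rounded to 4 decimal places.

0.0118

X ~ Binomial(7, 0.05). Want P(X=3 | X≥1) = P(X=3) / P(X≥1).
P(X=3) = C(7,3)·0.05^3·0.95^4 = 0.003563
P(X≥1) = 1 − 0.698337 = 0.301663
Ratio = 0.003563 / 0.301663 = 0.011813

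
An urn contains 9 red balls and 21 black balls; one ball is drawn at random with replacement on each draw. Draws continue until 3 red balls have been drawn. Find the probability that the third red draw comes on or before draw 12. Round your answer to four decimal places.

0.7472

Finishing within 12 draws ⇔ at least 3 successes in the first 12. With X ~ Binomial(12, 0.30), P(Y ≤ 12) = 1 − P(X ≤ 2).
  k=0: C(12,0)·0.30^0·0.70^12 = 0.013841
  k=1: C(12,1)·0.30^1·0.70^11 = 0.071184
  k=2: C(12,2)·0.30^2·0.70^10 = 0.167790
1 − 0.252815 = 0.747185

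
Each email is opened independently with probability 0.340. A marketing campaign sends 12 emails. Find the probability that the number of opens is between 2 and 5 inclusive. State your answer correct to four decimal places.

0.7596

X ~ Binomial(12, 0.34); P(2 ≤ X ≤ 5) = Σ C(12,k) p^k (1−p)^(12−k) over k:
  k=2: C(12,2)·0.34^2·0.66^10 = 0.119658
  k=3: C(12,3)·0.34^3·0.66^9 = 0.205473
  k=4: C(12,4)·0.34^4·0.66^8 = 0.238162
  k=5: C(12,5)·0.34^5·0.66^7 = 0.196303
Total = 0.759596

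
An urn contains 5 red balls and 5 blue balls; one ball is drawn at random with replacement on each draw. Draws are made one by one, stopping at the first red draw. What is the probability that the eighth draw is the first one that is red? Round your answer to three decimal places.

0.004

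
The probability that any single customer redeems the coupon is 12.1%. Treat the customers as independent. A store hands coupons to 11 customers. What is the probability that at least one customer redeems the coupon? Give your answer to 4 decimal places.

0.7580

P(at least one) = 1 − P(none) = 1 − (1 − 0.121)^11
= 1 − 0.242035 = 0.757965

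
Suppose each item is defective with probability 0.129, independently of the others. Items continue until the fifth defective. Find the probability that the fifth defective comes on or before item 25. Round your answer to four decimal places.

0.2136

Finishing within 25 items ⇔ at least 5 successes in the first 25. With X ~ Binomial(25, 0.129), P(Y ≤ 25) = 1 − P(X ≤ 4).
  k=0: C(25,0)·0.129^0·0.871^25 = 0.031656
  k=1: C(25,1)·0.129^1·0.871^24 = 0.117210
  k=2: C(25,2)·0.129^2·0.871^23 = 0.208314
  k=3: C(25,3)·0.129^3·0.871^22 = 0.236536
  k=4: C(25,4)·0.129^4·0.871^21 = 0.192677
1 − 0.786393 = 0.213607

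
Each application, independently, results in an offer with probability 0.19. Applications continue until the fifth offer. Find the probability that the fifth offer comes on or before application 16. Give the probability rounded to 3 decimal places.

0.173

Finishing within 16 applications ⇔ at least 5 successes in the first 16. With X ~ Binomial(16, 0.19), P(Y ≤ 16) = 1 − P(X ≤ 4).
  k=0: C(16,0)·0.19^0·0.81^16 = 0.03434
  k=1: C(16,1)·0.19^1·0.81^15 = 0.12887
  k=2: C(16,2)·0.19^2·0.81^14 = 0.22671
  k=3: C(16,3)·0.19^3·0.81^13 = 0.24817
  k=4: C(16,4)·0.19^4·0.81^12 = 0.18919
1 − 0.82729 = 0.17271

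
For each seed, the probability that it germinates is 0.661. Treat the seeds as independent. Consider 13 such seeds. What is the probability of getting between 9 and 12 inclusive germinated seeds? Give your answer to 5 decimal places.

0.52988

X ~ Binomial(13, 0.661); P(9 ≤ X ≤ 12) = Σ C(13,k) p^k (1−p)^(13−k) over k:
  k=9: C(13,9)·0.661^9·0.339^4 = 0.2274668
  k=10: C(13,10)·0.661^10·0.339^3 = 0.1774107
  k=11: C(13,11)·0.661^11·0.339^2 = 0.0943431
  k=12: C(13,12)·0.661^12·0.339^1 = 0.0306592
Total = 0.5298797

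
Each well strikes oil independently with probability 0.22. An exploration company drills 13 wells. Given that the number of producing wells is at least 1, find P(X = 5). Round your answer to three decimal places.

X ~ Binomial(13, 0.22). Want P(X=5 | X≥1) = P(X=5) / P(X≥1).
P(X=5) = C(13,5)·0.22^5·0.78^8 = 0.09088
P(X≥1) = 1 − 0.03956 = 0.96044
Ratio = 0.09088 / 0.96044 = 0.09462

0.095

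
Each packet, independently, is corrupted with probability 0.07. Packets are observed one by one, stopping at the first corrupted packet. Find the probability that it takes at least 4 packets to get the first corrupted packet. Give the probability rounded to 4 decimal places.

0.8044

Y = number of packets to the first success; geometric, p = 0.07.
P(Y > 3) = P(first 3 all fail) = (1−p)^3 = 0.804357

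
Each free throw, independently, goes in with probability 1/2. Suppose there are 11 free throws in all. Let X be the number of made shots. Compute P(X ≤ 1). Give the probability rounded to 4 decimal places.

0.0059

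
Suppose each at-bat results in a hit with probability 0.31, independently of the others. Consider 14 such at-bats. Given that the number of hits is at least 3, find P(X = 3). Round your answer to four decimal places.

0.2134

X ~ Binomial(14, 0.31). Want P(X=3 | X≥3) = P(X=3) / P(X≥3).
P(X=3) = C(14,3)·0.31^3·0.69^11 = 0.183032
P(X≥3) = 1 − 0.005545 − 0.034876 − 0.101848 = 0.857731
Ratio = 0.183032 / 0.857731 = 0.213391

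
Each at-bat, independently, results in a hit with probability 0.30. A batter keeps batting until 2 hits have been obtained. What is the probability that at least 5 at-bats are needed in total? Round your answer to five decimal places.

Needing more than 4 at-bats ⇔ fewer than 2 successes in the first 4. With X ~ Binomial(4, 0.30), P(Y > 4) = P(X ≤ 1).
  k=0: C(4,0)·0.30^0·0.70^4 = 0.2401000
  k=1: C(4,1)·0.30^1·0.70^3 = 0.4116000
P(X ≤ 1) = 0.6517000

0.65170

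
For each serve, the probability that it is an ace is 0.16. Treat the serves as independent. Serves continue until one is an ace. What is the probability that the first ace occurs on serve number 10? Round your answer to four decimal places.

0.0333

Geometric (trials to first success), p = 0.16.
P(Y = 10) = (1−p)^9 · p = 0.20822 · 0.16 = 0.033315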